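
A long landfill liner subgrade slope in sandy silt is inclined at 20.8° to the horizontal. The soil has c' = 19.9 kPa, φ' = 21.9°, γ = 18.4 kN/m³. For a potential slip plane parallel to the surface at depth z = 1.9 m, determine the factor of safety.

For an infinite slope with a slip plane parallel to the surface (no pore pressure): FS = [c' + γz cos²β tanφ'] / [γz sinβ cosβ].
γz = 18.4·1.9 = 34.96 kN/m²
Numerator = 19.9 + 34.96·cos²20.8°·tan21.9° = 19.9 + 34.96·0.8739·0.4020 = 32.182 kPa
Denominator = 34.96·sin20.8°·cos20.8° = 34.96·0.3551·0.9348 = 11.605 kPa
FS = 32.182 / 11.605 = 2.773

FS = 2.77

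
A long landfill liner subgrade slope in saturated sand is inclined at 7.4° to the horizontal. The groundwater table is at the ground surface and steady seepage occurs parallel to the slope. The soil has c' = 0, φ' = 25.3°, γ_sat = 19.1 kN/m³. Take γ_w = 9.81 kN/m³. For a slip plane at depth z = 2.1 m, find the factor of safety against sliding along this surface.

FS = 1.77

With seepage parallel to the slope and the water table at the surface, the effective normal stress on the slip plane uses the buoyant unit weight γ' = γ_sat − γ_w while the driving shear stress uses γ_sat:
FS = [c' + γ' z cos²β tanφ'] / [γ_sat z sinβ cosβ]
(For c' = 0 this reduces to FS = (γ'/γ_sat)·tanφ'/tanβ.)
γ' = 19.1 − 9.81 = 9.29 kN/m³
Numerator = 0.0 + 9.29·2.1·cos²7.4°·tan25.3° = 0.0 + 9.29·2.1·0.9834·0.4727 = 9.069 kPa
Denominator = 19.1·2.1·sin7.4°·cos7.4° = 19.1·2.1·0.1288·0.9917 = 5.123 kPa
FS = 9.069 / 5.123 = 1.770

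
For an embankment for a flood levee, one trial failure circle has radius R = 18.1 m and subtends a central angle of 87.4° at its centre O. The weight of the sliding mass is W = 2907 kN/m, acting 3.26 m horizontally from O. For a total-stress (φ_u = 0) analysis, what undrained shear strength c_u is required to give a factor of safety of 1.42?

c_u = 26.9 kPa

FS = c_u·L_a·R / (W·d), so c_u = FS·W·d / (L_a·R).
Arc length L_a = R·θ = 18.1·(87.4°·π/180) = 18.1·1.5254 = 27.61 m
c_u = 1.42·2907·3.26 / (27.61·18.1) = 13457.1 / 499.74 = 26.93 kPa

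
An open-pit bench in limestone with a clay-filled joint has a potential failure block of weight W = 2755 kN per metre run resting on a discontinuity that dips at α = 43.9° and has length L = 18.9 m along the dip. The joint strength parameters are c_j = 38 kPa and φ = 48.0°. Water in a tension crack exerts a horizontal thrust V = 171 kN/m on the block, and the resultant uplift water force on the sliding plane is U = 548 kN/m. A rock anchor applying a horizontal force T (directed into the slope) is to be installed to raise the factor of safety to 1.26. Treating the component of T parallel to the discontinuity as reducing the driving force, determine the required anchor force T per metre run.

T = 226 kN/m

Resolving forces along and normal to the sliding plane, with the horizontal anchor force T adding T·sinα to the effective normal force and T·cosα acting up the plane against the driving force:
FS = [c_jL + (W cosα − U − V sinα + T sinα) tanφ] / [W sinα + V cosα − T cosα]
Without the anchor: N' = 1318.5 kN/m, driving T_d = 2033.5 kN/m, resisting R = 38·18.9 + 1318.5·tan48.0° = 2182.6 kN/m, FS = 1.07.
Setting FS = 1.26 and solving for T:
1.26·(2033.5 − T cos43.9°) = 2182.6 + T sin43.9°·tan48.0°
T·(sin43.9°·tan48.0° + 1.26·cos43.9°) = 1.26·2033.5 − 2182.6
T·(0.6934·1.1106 + 1.26·0.7206) = 2562.3 − 2182.6 = 379.7
T·1.6780 = 379.7
T = 226.3 kN/m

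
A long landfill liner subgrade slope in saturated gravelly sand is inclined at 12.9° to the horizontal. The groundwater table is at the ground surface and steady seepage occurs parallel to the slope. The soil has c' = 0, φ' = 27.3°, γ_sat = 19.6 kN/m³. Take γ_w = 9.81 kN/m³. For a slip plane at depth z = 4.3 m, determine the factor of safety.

With seepage parallel to the slope and the water table at the surface, the effective normal stress on the slip plane uses the buoyant unit weight γ' = γ_sat − γ_w while the driving shear stress uses γ_sat:
FS = [c' + γ' z cos²β tanφ'] / [γ_sat z sinβ cosβ]
(For c' = 0 this reduces to FS = (γ'/γ_sat)·tanφ'/tanβ.)
γ' = 19.6 − 9.81 = 9.79 kN/m³
Numerator = 0.0 + 9.79·4.3·cos²12.9°·tan27.3° = 0.0 + 9.79·4.3·0.9502·0.5161 = 20.645 kPa
Denominator = 19.6·4.3·sin12.9°·cos12.9° = 19.6·4.3·0.2233·0.9748 = 18.341 kPa
FS = 20.645 / 18.341 = 1.126

FS = 1.13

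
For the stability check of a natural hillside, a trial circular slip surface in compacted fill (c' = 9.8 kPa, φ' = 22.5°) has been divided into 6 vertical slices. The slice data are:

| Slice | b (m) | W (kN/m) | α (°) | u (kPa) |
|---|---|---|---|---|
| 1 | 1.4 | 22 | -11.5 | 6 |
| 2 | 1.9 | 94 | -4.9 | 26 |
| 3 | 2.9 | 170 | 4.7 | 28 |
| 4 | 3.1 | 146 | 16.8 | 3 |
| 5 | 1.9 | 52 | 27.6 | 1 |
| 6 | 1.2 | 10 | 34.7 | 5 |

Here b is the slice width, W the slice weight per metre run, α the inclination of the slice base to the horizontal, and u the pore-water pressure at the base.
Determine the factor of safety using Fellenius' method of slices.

Ordinary method of slices: FS = Σ[c'·Δl_i + (W_i cosα_i − u_i·Δl_i)·tanφ'] / Σ W_i sinα_i, with Δl_i = b_i / cosα_i.
Slice 1: Δl = 1.4/cos(-11.5°) = 1.429 m; N'_1 = 22·cos(-11.5°) − 6·1.429 = 13.0; c'Δl = 14.00; W sinα = -4.4
Slice 2: Δl = 1.9/cos(-4.9°) = 1.907 m; N'_2 = 94·cos(-4.9°) − 26·1.907 = 44.1; c'Δl = 18.69; W sinα = -8.0
Slice 3: Δl = 2.9/cos4.7° = 2.910 m; N'_3 = 170·cos4.7° − 28·2.910 = 88.0; c'Δl = 28.52; W sinα = 13.9
Slice 4: Δl = 3.1/cos16.8° = 3.238 m; N'_4 = 146·cos16.8° − 3·3.238 = 130.1; c'Δl = 31.73; W sinα = 42.2
Slice 5: Δl = 1.9/cos27.6° = 2.144 m; N'_5 = 52·cos27.6° − 1·2.144 = 43.9; c'Δl = 21.01; W sinα = 24.1
Slice 6: Δl = 1.2/cos34.7° = 1.460 m; N'_6 = 10·cos34.7° − 5·1.460 = 0.9; c'Δl = 14.30; W sinα = 5.7
Σc'Δl = 128.3 kN/m; ΣN' = 319.9 kN/m; ΣW sinα = 73.5 kN/m
Resisting = 128.3 + 319.9·tan22.5° = 128.3 + 132.5 = 260.8 kN/m
FS = 260.8 / 73.5 = 3.548

FS = 3.55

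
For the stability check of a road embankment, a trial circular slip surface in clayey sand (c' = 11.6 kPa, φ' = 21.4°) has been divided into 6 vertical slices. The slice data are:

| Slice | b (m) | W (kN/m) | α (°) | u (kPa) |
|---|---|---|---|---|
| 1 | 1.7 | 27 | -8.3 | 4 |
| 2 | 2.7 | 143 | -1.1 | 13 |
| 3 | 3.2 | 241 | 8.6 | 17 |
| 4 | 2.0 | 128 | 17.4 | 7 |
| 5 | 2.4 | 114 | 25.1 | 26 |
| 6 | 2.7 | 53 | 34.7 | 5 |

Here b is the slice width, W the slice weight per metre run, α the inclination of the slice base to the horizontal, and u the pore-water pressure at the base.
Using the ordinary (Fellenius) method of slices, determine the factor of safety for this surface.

FS = 2.53

Ordinary method of slices: FS = Σ[c'·Δl_i + (W_i cosα_i − u_i·Δl_i)·tanφ'] / Σ W_i sinα_i, with Δl_i = b_i / cosα_i.
Slice 1: Δl = 1.7/cos(-8.3°) = 1.718 m; N'_1 = 27·cos(-8.3°) − 4·1.718 = 19.8; c'Δl = 19.93; W sinα = -3.9
Slice 2: Δl = 2.7/cos(-1.1°) = 2.700 m; N'_2 = 143·cos(-1.1°) − 13·2.700 = 107.9; c'Δl = 31.33; W sinα = -2.7
Slice 3: Δl = 3.2/cos8.6° = 3.236 m; N'_3 = 241·cos8.6° − 17·3.236 = 183.3; c'Δl = 37.54; W sinα = 36.0
Slice 4: Δl = 2.0/cos17.4° = 2.096 m; N'_4 = 128·cos17.4° − 7·2.096 = 107.5; c'Δl = 24.31; W sinα = 38.3
Slice 5: Δl = 2.4/cos25.1° = 2.650 m; N'_5 = 114·cos25.1° − 26·2.650 = 34.3; c'Δl = 30.74; W sinα = 48.4
Slice 6: Δl = 2.7/cos34.7° = 3.284 m; N'_6 = 53·cos34.7° − 5·3.284 = 27.2; c'Δl = 38.10; W sinα = 30.2
Σc'Δl = 181.9 kN/m; ΣN' = 479.9 kN/m; ΣW sinα = 146.2 kN/m
Resisting = 181.9 + 479.9·tan21.4° = 181.9 + 188.1 = 370.0 kN/m
FS = 370.0 / 146.2 = 2.531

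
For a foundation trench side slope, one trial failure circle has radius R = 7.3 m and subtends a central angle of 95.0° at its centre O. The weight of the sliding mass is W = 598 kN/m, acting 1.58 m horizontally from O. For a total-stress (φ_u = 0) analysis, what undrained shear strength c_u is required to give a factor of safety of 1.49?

c_u = 15.9 kPa

FS = c_u·L_a·R / (W·d), so c_u = FS·W·d / (L_a·R).
Arc length L_a = R·θ = 7.3·(95.0°·π/180) = 7.3·1.6581 = 12.10 m
c_u = 1.49·598·1.58 / (12.10·7.3) = 1407.8 / 88.36 = 15.93 kPa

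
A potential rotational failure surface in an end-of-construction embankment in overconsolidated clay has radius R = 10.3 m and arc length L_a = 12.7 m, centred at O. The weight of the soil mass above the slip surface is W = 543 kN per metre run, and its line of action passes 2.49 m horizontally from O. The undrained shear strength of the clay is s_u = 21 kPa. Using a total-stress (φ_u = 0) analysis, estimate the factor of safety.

Taking moments about the centre O, the resisting moment is provided by the undrained shear strength acting along the arc:
M_R = s_u·L_a·R = 21·12.70·10.3 = 2747.0 kN·m/m
M_D = W·d = 543·2.49 = 1352.1 kN·m/m
FS = M_R / M_D = 2747.0 / 1352.1 = 2.032

FS = 2.03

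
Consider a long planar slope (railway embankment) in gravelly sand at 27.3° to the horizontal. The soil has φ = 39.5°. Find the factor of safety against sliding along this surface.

FS = 1.60

For a dry cohesionless infinite slope the factor of safety is FS = tanφ / tanβ.
FS = tan39.5° / tan27.3° = 0.8243 / 0.5161 = 1.597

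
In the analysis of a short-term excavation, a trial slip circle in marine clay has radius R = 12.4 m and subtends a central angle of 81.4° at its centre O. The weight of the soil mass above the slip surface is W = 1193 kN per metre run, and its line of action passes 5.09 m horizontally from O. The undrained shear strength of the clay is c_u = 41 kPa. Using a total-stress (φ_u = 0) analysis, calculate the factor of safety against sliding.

Taking moments about the centre O, the resisting moment is provided by the undrained shear strength acting along the arc:
Arc length L_a = R·θ = 12.4·(81.4°·π/180) = 12.4·1.4207 = 17.62 m
M_R = c_u·L_a·R = 41·17.62·12.4 = 8956.3 kN·m/m
M_D = W·d = 1193·5.09 = 6072.4 kN·m/m
FS = M_R / M_D = 8956.3 / 6072.4 = 1.475

FS = 1.47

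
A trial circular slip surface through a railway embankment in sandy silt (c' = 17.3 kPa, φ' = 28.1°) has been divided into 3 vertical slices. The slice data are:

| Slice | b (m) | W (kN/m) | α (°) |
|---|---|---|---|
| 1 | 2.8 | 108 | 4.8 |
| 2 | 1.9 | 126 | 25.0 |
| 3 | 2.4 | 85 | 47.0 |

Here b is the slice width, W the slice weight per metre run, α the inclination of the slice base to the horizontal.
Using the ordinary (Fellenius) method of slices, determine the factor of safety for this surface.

FS = 2.37

Ordinary method of slices: FS = Σ[c'·Δl_i + (W_i cosα_i)·tanφ'] / Σ W_i sinα_i, with Δl_i = b_i / cosα_i.
Slice 1: Δl = 2.8/cos4.8° = 2.810 m; N'_1 = 108·cos4.8° = 107.6; c'Δl = 48.61; W sinα = 9.0
Slice 2: Δl = 1.9/cos25.0° = 2.096 m; N'_2 = 126·cos25.0° = 114.2; c'Δl = 36.27; W sinα = 53.2
Slice 3: Δl = 2.4/cos47.0° = 3.519 m; N'_3 = 85·cos47.0° = 58.0; c'Δl = 60.88; W sinα = 62.2
Σc'Δl = 145.8 kN/m; ΣN' = 279.8 kN/m; ΣW sinα = 124.5 kN/m
Resisting = 145.8 + 279.8·tan28.1° = 145.8 + 149.4 = 295.2 kN/m
FS = 295.2 / 124.5 = 2.372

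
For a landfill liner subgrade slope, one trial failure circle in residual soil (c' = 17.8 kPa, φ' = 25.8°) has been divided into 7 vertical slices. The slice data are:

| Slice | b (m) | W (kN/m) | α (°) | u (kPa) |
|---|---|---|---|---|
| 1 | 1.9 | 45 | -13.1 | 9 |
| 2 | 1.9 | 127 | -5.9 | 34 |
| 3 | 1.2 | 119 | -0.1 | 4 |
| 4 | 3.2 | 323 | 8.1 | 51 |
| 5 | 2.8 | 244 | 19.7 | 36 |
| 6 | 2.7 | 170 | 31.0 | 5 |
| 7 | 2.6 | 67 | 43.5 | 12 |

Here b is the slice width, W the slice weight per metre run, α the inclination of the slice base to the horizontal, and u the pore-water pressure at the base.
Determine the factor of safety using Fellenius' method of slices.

FS = 2.60

Ordinary method of slices: FS = Σ[c'·Δl_i + (W_i cosα_i − u_i·Δl_i)·tanφ'] / Σ W_i sinα_i, with Δl_i = b_i / cosα_i.
Slice 1: Δl = 1.9/cos(-13.1°) = 1.951 m; N'_1 = 45·cos(-13.1°) − 9·1.951 = 26.3; c'Δl = 34.72; W sinα = -10.2
Slice 2: Δl = 1.9/cos(-5.9°) = 1.910 m; N'_2 = 127·cos(-5.9°) − 34·1.910 = 61.4; c'Δl = 34.00; W sinα = -13.1
Slice 3: Δl = 1.2/cos(-0.1°) = 1.200 m; N'_3 = 119·cos(-0.1°) − 4·1.200 = 114.2; c'Δl = 21.36; W sinα = -0.2
Slice 4: Δl = 3.2/cos8.1° = 3.232 m; N'_4 = 323·cos8.1° − 51·3.232 = 154.9; c'Δl = 57.53; W sinα = 45.5
Slice 5: Δl = 2.8/cos19.7° = 2.974 m; N'_5 = 244·cos19.7° − 36·2.974 = 122.7; c'Δl = 52.94; W sinα = 82.3
Slice 6: Δl = 2.7/cos31.0° = 3.150 m; N'_6 = 170·cos31.0° − 5·3.150 = 130.0; c'Δl = 56.07; W sinα = 87.6
Slice 7: Δl = 2.6/cos43.5° = 3.584 m; N'_7 = 67·cos43.5° − 12·3.584 = 5.6; c'Δl = 63.80; W sinα = 46.1
Σc'Δl = 320.4 kN/m; ΣN' = 615.0 kN/m; ΣW sinα = 238.0 kN/m
Resisting = 320.4 + 615.0·tan25.8° = 320.4 + 297.3 = 617.7 kN/m
FS = 617.7 / 238.0 = 2.596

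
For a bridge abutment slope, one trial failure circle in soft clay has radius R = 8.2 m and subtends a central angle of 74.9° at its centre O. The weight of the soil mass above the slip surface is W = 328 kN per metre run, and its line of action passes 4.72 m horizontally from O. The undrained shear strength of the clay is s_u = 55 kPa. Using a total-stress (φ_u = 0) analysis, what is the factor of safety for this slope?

FS = 3.12

Taking moments about the centre O, the resisting moment is provided by the undrained shear strength acting along the arc:
Arc length L_a = R·θ = 8.2·(74.9°·π/180) = 8.2·1.3073 = 10.72 m
M_R = s_u·L_a·R = 55·10.72·8.2 = 4834.5 kN·m/m
M_D = W·d = 328·4.72 = 1548.2 kN·m/m
FS = M_R / M_D = 4834.5 / 1548.2 = 3.123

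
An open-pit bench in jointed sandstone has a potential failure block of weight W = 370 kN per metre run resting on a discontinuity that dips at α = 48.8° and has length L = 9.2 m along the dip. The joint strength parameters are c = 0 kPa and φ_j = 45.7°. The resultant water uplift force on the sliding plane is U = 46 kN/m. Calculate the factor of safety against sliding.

Resolving the block weight along and normal to the plane and applying the Mohr–Coulomb strength on the joint:
N' = W cosα − U = 370·cos48.8° − 46 = 197.7 kN/m
Driving force T = W sinα = 370·sin48.8° = 278.4 kN/m
Resisting force R = c·L + N'·tanφ_j = 0·9.2 + 197.7·tan45.7° = 0.0 + 202.6 = 202.6 kN/m
FS = R / T = 202.6 / 278.4 = 0.728

FS = 0.73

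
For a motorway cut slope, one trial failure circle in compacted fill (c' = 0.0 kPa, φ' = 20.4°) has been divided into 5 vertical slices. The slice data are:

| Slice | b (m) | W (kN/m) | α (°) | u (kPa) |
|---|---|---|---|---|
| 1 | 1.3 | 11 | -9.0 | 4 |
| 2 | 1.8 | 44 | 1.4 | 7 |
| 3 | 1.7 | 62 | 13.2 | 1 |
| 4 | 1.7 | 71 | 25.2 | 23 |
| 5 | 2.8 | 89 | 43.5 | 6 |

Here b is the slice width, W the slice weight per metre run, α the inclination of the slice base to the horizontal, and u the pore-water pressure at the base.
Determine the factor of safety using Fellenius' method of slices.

Ordinary method of slices: FS = Σ[c'·Δl_i + (W_i cosα_i − u_i·Δl_i)·tanφ'] / Σ W_i sinα_i, with Δl_i = b_i / cosα_i.
Slice 1: Δl = 1.3/cos(-9.0°) = 1.316 m; N'_1 = 11·cos(-9.0°) − 4·1.316 = 5.6; c'Δl = 0.00; W sinα = -1.7
Slice 2: Δl = 1.8/cos1.4° = 1.801 m; N'_2 = 44·cos1.4° − 7·1.801 = 31.4; c'Δl = 0.00; W sinα = 1.1
Slice 3: Δl = 1.7/cos13.2° = 1.746 m; N'_3 = 62·cos13.2° − 1·1.746 = 58.6; c'Δl = 0.00; W sinα = 14.2
Slice 4: Δl = 1.7/cos25.2° = 1.879 m; N'_4 = 71·cos25.2° − 23·1.879 = 21.0; c'Δl = 0.00; W sinα = 30.2
Slice 5: Δl = 2.8/cos43.5° = 3.860 m; N'_5 = 89·cos43.5° − 6·3.860 = 41.4; c'Δl = 0.00; W sinα = 61.3
Σc'Δl = 0.0 kN/m; ΣN' = 158.0 kN/m; ΣW sinα = 105.0 kN/m
Resisting = 0.0 + 158.0·tan20.4° = 0.0 + 58.8 = 58.8 kN/m
FS = 58.8 / 105.0 = 0.560

FS = 0.56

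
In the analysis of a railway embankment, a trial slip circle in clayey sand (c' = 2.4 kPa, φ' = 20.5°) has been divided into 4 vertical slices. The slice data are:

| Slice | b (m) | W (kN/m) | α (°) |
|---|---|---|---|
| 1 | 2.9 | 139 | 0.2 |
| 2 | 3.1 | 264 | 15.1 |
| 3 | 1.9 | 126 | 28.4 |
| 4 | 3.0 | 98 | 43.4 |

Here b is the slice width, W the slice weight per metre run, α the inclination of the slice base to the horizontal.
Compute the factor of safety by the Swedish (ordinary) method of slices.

Ordinary method of slices: FS = Σ[c'·Δl_i + (W_i cosα_i)·tanφ'] / Σ W_i sinα_i, with Δl_i = b_i / cosα_i.
Slice 1: Δl = 2.9/cos0.2° = 2.900 m; N'_1 = 139·cos0.2° = 139.0; c'Δl = 6.96; W sinα = 0.5
Slice 2: Δl = 3.1/cos15.1° = 3.211 m; N'_2 = 264·cos15.1° = 254.9; c'Δl = 7.71; W sinα = 68.8
Slice 3: Δl = 1.9/cos28.4° = 2.160 m; N'_3 = 126·cos28.4° = 110.8; c'Δl = 5.18; W sinα = 59.9
Slice 4: Δl = 3.0/cos43.4° = 4.129 m; N'_4 = 98·cos43.4° = 71.2; c'Δl = 9.91; W sinα = 67.3
Σc'Δl = 29.8 kN/m; ΣN' = 575.9 kN/m; ΣW sinα = 196.5 kN/m
Resisting = 29.8 + 575.9·tan20.5° = 29.8 + 215.3 = 245.1 kN/m
FS = 245.1 / 196.5 = 1.247

FS = 1.25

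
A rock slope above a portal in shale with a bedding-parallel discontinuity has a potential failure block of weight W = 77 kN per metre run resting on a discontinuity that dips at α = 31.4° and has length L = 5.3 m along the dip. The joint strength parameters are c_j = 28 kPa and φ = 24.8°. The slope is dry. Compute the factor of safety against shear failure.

FS = 4.46

Resolving the block weight along and normal to the plane and applying the Mohr–Coulomb strength on the joint:
N' = W cosα = 77·cos31.4° = 65.7 kN/m
Driving force T = W sinα = 77·sin31.4° = 40.1 kN/m
Resisting force R = c_j·L + N'·tanφ = 28·5.3 + 65.7·tan24.8° = 148.4 + 30.4 = 178.8 kN/m
FS = R / T = 178.8 / 40.1 = 4.456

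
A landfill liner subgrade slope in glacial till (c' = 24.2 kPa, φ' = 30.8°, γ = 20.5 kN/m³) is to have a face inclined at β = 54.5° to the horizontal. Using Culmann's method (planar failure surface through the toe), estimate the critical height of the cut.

Culmann's analysis gives the critical failure plane at α_cr = (β + φ')/2 = (54.5 + 30.8)/2 = 42.6°, and the critical height
H_c = (4c'/γ) · sinβ cosφ' / [1 − cos(β − φ')]
    = (4·24.2/20.5) · sin54.5°·cos30.8° / [1 − cos(23.7°)]
    = 4.722 · 0.8141·0.8590 / [1 − 0.9157]
    = 4.722 · 0.6993 / 0.0843
    = 39.15 m

H_c = 39.15 m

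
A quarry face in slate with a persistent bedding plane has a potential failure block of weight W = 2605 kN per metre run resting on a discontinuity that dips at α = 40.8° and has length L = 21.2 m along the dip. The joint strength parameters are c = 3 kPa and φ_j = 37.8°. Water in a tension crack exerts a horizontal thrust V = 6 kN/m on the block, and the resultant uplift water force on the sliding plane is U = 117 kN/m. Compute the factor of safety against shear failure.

FS = 0.88

Resolving the block weight along and normal to the plane and applying the Mohr–Coulomb strength on the joint:
N' = W cosα − U − V sinα = 2605·cos40.8° − 117 − 6·sin40.8° = 1851.1 kN/m
Driving force T = W sinα + V cosα = 2605·sin40.8° + 6·cos40.8° = 1706.7 kN/m
Resisting force R = c·L + N'·tanφ_j = 3·21.2 + 1851.1·tan37.8° = 63.6 + 1435.8 = 1499.4 kN/m
FS = R / T = 1499.4 / 1706.7 = 0.879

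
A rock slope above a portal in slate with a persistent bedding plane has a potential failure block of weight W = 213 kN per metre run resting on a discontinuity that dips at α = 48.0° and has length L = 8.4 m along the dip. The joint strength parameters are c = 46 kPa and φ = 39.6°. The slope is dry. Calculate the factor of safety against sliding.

FS = 3.19

Resolving the block weight along and normal to the plane and applying the Mohr–Coulomb strength on the joint:
N' = W cosα = 213·cos48.0° = 142.5 kN/m
Driving force T = W sinα = 213·sin48.0° = 158.3 kN/m
Resisting force R = c·L + N'·tanφ = 46·8.4 + 142.5·tan39.6° = 386.4 + 117.9 = 504.3 kN/m
FS = R / T = 504.3 / 158.3 = 3.186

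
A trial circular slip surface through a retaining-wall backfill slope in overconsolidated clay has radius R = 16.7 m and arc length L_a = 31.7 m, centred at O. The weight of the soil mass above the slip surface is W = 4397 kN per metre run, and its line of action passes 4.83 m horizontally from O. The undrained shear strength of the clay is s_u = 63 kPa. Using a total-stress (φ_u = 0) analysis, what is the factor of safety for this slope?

Taking moments about the centre O, the resisting moment is provided by the undrained shear strength acting along the arc:
M_R = s_u·L_a·R = 63·31.70·16.7 = 33351.6 kN·m/m
M_D = W·d = 4397·4.83 = 21237.5 kN·m/m
FS = M_R / M_D = 33351.6 / 21237.5 = 1.570

FS = 1.57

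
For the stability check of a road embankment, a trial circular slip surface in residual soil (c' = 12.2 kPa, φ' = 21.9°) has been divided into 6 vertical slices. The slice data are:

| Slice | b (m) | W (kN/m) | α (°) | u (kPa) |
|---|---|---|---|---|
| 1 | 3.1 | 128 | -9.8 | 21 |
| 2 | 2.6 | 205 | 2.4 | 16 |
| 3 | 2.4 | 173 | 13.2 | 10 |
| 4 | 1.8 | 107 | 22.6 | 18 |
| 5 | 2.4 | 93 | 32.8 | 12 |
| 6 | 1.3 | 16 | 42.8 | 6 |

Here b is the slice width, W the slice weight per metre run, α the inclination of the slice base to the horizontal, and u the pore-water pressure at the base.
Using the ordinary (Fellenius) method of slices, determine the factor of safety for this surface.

FS = 2.89

Ordinary method of slices: FS = Σ[c'·Δl_i + (W_i cosα_i − u_i·Δl_i)·tanφ'] / Σ W_i sinα_i, with Δl_i = b_i / cosα_i.
Slice 1: Δl = 3.1/cos(-9.8°) = 3.146 m; N'_1 = 128·cos(-9.8°) − 21·3.146 = 60.1; c'Δl = 38.38; W sinα = -21.8
Slice 2: Δl = 2.6/cos2.4° = 2.602 m; N'_2 = 205·cos2.4° − 16·2.602 = 163.2; c'Δl = 31.75; W sinα = 8.6
Slice 3: Δl = 2.4/cos13.2° = 2.465 m; N'_3 = 173·cos13.2° − 10·2.465 = 143.8; c'Δl = 30.07; W sinα = 39.5
Slice 4: Δl = 1.8/cos22.6° = 1.950 m; N'_4 = 107·cos22.6° − 18·1.950 = 63.7; c'Δl = 23.79; W sinα = 41.1
Slice 5: Δl = 2.4/cos32.8° = 2.855 m; N'_5 = 93·cos32.8° − 12·2.855 = 43.9; c'Δl = 34.83; W sinα = 50.4
Slice 6: Δl = 1.3/cos42.8° = 1.772 m; N'_6 = 16·cos42.8° − 6·1.772 = 1.1; c'Δl = 21.62; W sinα = 10.9
Σc'Δl = 180.4 kN/m; ΣN' = 475.7 kN/m; ΣW sinα = 128.7 kN/m
Resisting = 180.4 + 475.7·tan21.9° = 180.4 + 191.2 = 371.7 kN/m
FS = 371.7 / 128.7 = 2.889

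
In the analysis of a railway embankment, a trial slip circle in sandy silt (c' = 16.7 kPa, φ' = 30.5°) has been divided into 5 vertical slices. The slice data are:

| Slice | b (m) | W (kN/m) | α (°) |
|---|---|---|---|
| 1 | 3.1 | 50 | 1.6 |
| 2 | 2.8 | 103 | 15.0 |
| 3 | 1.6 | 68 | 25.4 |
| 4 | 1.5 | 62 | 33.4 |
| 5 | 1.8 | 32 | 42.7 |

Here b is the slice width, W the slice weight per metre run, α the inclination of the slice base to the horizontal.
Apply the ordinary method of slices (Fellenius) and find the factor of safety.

FS = 3.27

Ordinary method of slices: FS = Σ[c'·Δl_i + (W_i cosα_i)·tanφ'] / Σ W_i sinα_i, with Δl_i = b_i / cosα_i.
Slice 1: Δl = 3.1/cos1.6° = 3.101 m; N'_1 = 50·cos1.6° = 50.0; c'Δl = 51.79; W sinα = 1.4
Slice 2: Δl = 2.8/cos15.0° = 2.899 m; N'_2 = 103·cos15.0° = 99.5; c'Δl = 48.41; W sinα = 26.7
Slice 3: Δl = 1.6/cos25.4° = 1.771 m; N'_3 = 68·cos25.4° = 61.4; c'Δl = 29.58; W sinα = 29.2
Slice 4: Δl = 1.5/cos33.4° = 1.797 m; N'_4 = 62·cos33.4° = 51.8; c'Δl = 30.01; W sinα = 34.1
Slice 5: Δl = 1.8/cos42.7° = 2.449 m; N'_5 = 32·cos42.7° = 23.5; c'Δl = 40.90; W sinα = 21.7
Σc'Δl = 200.7 kN/m; ΣN' = 286.2 kN/m; ΣW sinα = 113.1 kN/m
Resisting = 200.7 + 286.2·tan30.5° = 200.7 + 168.6 = 369.3 kN/m
FS = 369.3 / 113.1 = 3.266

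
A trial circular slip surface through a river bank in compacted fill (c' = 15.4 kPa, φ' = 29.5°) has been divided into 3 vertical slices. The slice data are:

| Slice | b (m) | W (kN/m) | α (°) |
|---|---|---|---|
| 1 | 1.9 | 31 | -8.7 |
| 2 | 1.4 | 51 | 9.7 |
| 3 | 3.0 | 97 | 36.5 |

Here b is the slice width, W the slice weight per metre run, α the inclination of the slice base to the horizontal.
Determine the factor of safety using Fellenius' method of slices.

FS = 3.23

Ordinary method of slices: FS = Σ[c'·Δl_i + (W_i cosα_i)·tanφ'] / Σ W_i sinα_i, with Δl_i = b_i / cosα_i.
Slice 1: Δl = 1.9/cos(-8.7°) = 1.922 m; N'_1 = 31·cos(-8.7°) = 30.6; c'Δl = 29.60; W sinα = -4.7
Slice 2: Δl = 1.4/cos9.7° = 1.420 m; N'_2 = 51·cos9.7° = 50.3; c'Δl = 21.87; W sinα = 8.6
Slice 3: Δl = 3.0/cos36.5° = 3.732 m; N'_3 = 97·cos36.5° = 78.0; c'Δl = 57.47; W sinα = 57.7
Σc'Δl = 108.9 kN/m; ΣN' = 158.9 kN/m; ΣW sinα = 61.6 kN/m
Resisting = 108.9 + 158.9·tan29.5° = 108.9 + 89.9 = 198.8 kN/m
FS = 198.8 / 61.6 = 3.228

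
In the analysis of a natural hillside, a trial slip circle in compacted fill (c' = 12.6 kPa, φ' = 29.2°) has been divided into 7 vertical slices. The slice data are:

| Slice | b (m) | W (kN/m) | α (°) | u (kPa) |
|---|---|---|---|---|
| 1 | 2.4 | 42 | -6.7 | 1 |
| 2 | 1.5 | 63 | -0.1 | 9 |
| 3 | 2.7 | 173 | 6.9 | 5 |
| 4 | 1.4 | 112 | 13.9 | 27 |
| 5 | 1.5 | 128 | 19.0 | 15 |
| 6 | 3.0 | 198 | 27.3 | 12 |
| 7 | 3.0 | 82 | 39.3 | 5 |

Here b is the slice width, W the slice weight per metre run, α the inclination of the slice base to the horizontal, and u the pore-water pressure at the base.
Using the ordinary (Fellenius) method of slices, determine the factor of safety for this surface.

FS = 2.40

Ordinary method of slices: FS = Σ[c'·Δl_i + (W_i cosα_i − u_i·Δl_i)·tanφ'] / Σ W_i sinα_i, with Δl_i = b_i / cosα_i.
Slice 1: Δl = 2.4/cos(-6.7°) = 2.417 m; N'_1 = 42·cos(-6.7°) − 1·2.417 = 39.3; c'Δl = 30.45; W sinα = -4.9
Slice 2: Δl = 1.5/cos(-0.1°) = 1.500 m; N'_2 = 63·cos(-0.1°) − 9·1.500 = 49.5; c'Δl = 18.90; W sinα = -0.1
Slice 3: Δl = 2.7/cos6.9° = 2.720 m; N'_3 = 173·cos6.9° − 5·2.720 = 158.1; c'Δl = 34.27; W sinα = 20.8
Slice 4: Δl = 1.4/cos13.9° = 1.442 m; N'_4 = 112·cos13.9° − 27·1.442 = 69.8; c'Δl = 18.17; W sinα = 26.9
Slice 5: Δl = 1.5/cos19.0° = 1.586 m; N'_5 = 128·cos19.0° − 15·1.586 = 97.2; c'Δl = 19.99; W sinα = 41.7
Slice 6: Δl = 3.0/cos27.3° = 3.376 m; N'_6 = 198·cos27.3° − 12·3.376 = 135.4; c'Δl = 42.54; W sinα = 90.8
Slice 7: Δl = 3.0/cos39.3° = 3.877 m; N'_7 = 82·cos39.3° − 5·3.877 = 44.1; c'Δl = 48.85; W sinα = 51.9
Σc'Δl = 213.2 kN/m; ΣN' = 593.5 kN/m; ΣW sinα = 227.1 kN/m
Resisting = 213.2 + 593.5·tan29.2° = 213.2 + 331.7 = 544.8 kN/m
FS = 544.8 / 227.1 = 2.399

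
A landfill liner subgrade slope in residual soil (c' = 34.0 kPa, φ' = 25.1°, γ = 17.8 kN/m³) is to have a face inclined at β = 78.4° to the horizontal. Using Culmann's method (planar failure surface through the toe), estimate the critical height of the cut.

Culmann's analysis gives the critical failure plane at α_cr = (β + φ')/2 = (78.4 + 25.1)/2 = 51.8°, and the critical height
H_c = (4c'/γ) · sinβ cosφ' / [1 − cos(β − φ')]
    = (4·34.0/17.8) · sin78.4°·cos25.1° / [1 − cos(53.3°)]
    = 7.640 · 0.9796·0.9056 / [1 − 0.5976]
    = 7.640 · 0.8871 / 0.4024
    = 16.84 m

H_c = 16.84 m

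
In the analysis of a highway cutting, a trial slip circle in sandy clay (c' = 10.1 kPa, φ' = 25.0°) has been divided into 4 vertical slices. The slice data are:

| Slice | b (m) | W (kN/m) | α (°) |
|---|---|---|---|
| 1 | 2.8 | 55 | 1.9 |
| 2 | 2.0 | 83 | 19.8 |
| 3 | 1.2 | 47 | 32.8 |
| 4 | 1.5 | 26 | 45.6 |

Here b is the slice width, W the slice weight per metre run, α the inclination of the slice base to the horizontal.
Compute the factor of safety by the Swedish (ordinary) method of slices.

FS = 2.36

Ordinary method of slices: FS = Σ[c'·Δl_i + (W_i cosα_i)·tanφ'] / Σ W_i sinα_i, with Δl_i = b_i / cosα_i.
Slice 1: Δl = 2.8/cos1.9° = 2.802 m; N'_1 = 55·cos1.9° = 55.0; c'Δl = 28.30; W sinα = 1.8
Slice 2: Δl = 2.0/cos19.8° = 2.126 m; N'_2 = 83·cos19.8° = 78.1; c'Δl = 21.47; W sinα = 28.1
Slice 3: Δl = 1.2/cos32.8° = 1.428 m; N'_3 = 47·cos32.8° = 39.5; c'Δl = 14.42; W sinα = 25.5
Slice 4: Δl = 1.5/cos45.6° = 2.144 m; N'_4 = 26·cos45.6° = 18.2; c'Δl = 21.65; W sinα = 18.6
Σc'Δl = 85.8 kN/m; ΣN' = 190.8 kN/m; ΣW sinα = 74.0 kN/m
Resisting = 85.8 + 190.8·tan25.0° = 85.8 + 89.0 = 174.8 kN/m
FS = 174.8 / 74.0 = 2.363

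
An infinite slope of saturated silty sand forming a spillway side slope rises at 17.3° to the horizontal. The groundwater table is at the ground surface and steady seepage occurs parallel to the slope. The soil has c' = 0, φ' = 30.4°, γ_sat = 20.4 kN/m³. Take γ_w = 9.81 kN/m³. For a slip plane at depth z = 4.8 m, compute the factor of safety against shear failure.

With seepage parallel to the slope and the water table at the surface, the effective normal stress on the slip plane uses the buoyant unit weight γ' = γ_sat − γ_w while the driving shear stress uses γ_sat:
FS = [c' + γ' z cos²β tanφ'] / [γ_sat z sinβ cosβ]
(For c' = 0 this reduces to FS = (γ'/γ_sat)·tanφ'/tanβ.)
γ' = 20.4 − 9.81 = 10.59 kN/m³
Numerator = 0.0 + 10.59·4.8·cos²17.3°·tan30.4° = 0.0 + 10.59·4.8·0.9116·0.5867 = 27.186 kPa
Denominator = 20.4·4.8·sin17.3°·cos17.3° = 20.4·4.8·0.2974·0.9548 = 27.802 kPa
FS = 27.186 / 27.802 = 0.978

FS = 0.98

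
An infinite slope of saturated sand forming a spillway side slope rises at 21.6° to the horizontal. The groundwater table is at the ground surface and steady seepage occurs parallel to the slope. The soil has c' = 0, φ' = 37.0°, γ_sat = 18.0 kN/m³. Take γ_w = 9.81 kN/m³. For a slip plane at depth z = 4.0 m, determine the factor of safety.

With seepage parallel to the slope and the water table at the surface, the effective normal stress on the slip plane uses the buoyant unit weight γ' = γ_sat − γ_w while the driving shear stress uses γ_sat:
FS = [c' + γ' z cos²β tanφ'] / [γ_sat z sinβ cosβ]
(For c' = 0 this reduces to FS = (γ'/γ_sat)·tanφ'/tanβ.)
γ' = 18.0 − 9.81 = 8.19 kN/m³
Numerator = 0.0 + 8.19·4.0·cos²21.6°·tan37.0° = 0.0 + 8.19·4.0·0.8645·0.7536 = 21.341 kPa
Denominator = 18.0·4.0·sin21.6°·cos21.6° = 18.0·4.0·0.3681·0.9298 = 24.644 kPa
FS = 21.341 / 24.644 = 0.866

FS = 0.87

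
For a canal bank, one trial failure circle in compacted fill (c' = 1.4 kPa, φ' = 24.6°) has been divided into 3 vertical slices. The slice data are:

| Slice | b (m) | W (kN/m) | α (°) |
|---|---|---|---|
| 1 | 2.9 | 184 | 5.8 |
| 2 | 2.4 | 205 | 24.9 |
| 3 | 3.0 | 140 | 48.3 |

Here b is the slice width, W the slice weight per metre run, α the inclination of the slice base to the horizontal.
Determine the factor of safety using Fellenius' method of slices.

Ordinary method of slices: FS = Σ[c'·Δl_i + (W_i cosα_i)·tanφ'] / Σ W_i sinα_i, with Δl_i = b_i / cosα_i.
Slice 1: Δl = 2.9/cos5.8° = 2.915 m; N'_1 = 184·cos5.8° = 183.1; c'Δl = 4.08; W sinα = 18.6
Slice 2: Δl = 2.4/cos24.9° = 2.646 m; N'_2 = 205·cos24.9° = 185.9; c'Δl = 3.70; W sinα = 86.3
Slice 3: Δl = 3.0/cos48.3° = 4.510 m; N'_3 = 140·cos48.3° = 93.1; c'Δl = 6.31; W sinα = 104.5
Σc'Δl = 14.1 kN/m; ΣN' = 462.1 kN/m; ΣW sinα = 209.4 kN/m
Resisting = 14.1 + 462.1·tan24.6° = 14.1 + 211.6 = 225.7 kN/m
FS = 225.7 / 209.4 = 1.078

FS = 1.08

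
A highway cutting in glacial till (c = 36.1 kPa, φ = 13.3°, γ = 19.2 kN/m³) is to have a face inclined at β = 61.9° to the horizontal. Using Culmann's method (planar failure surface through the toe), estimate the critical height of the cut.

Culmann's analysis gives the critical failure plane at α_cr = (β + φ)/2 = (61.9 + 13.3)/2 = 37.6°, and the critical height
H_c = (4c/γ) · sinβ cosφ / [1 − cos(β − φ)]
    = (4·36.1/19.2) · sin61.9°·cos13.3° / [1 − cos(48.6°)]
    = 7.521 · 0.8821·0.9732 / [1 − 0.6613]
    = 7.521 · 0.8585 / 0.3387
    = 19.06 m

H_c = 19.06 m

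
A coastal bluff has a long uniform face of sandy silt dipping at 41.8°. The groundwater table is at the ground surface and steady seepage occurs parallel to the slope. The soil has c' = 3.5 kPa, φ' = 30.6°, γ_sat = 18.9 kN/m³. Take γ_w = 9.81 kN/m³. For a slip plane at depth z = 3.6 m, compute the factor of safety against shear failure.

With seepage parallel to the slope and the water table at the surface, the effective normal stress on the slip plane uses the buoyant unit weight γ' = γ_sat − γ_w while the driving shear stress uses γ_sat:
FS = [c' + γ' z cos²β tanφ'] / [γ_sat z sinβ cosβ]
γ' = 18.9 − 9.81 = 9.09 kN/m³
Numerator = 3.5 + 9.09·3.6·cos²41.8°·tan30.6° = 3.5 + 9.09·3.6·0.5557·0.5914 = 14.255 kPa
Denominator = 18.9·3.6·sin41.8°·cos41.8° = 18.9·3.6·0.6665·0.7455 = 33.808 kPa
FS = 14.255 / 33.808 = 0.422

FS = 0.42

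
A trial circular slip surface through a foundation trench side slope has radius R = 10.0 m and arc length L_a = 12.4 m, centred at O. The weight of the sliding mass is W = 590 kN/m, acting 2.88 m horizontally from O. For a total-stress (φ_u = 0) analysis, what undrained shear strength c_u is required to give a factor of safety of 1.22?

c_u = 16.7 kPa

FS = c_u·L_a·R / (W·d), so c_u = FS·W·d / (L_a·R).
c_u = 1.22·590·2.88 / (12.40·10.0) = 2073.0 / 124.00 = 16.72 kPa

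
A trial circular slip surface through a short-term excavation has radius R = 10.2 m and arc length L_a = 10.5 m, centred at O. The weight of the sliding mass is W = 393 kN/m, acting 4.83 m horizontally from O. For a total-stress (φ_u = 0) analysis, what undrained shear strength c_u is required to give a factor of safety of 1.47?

FS = c_u·L_a·R / (W·d), so c_u = FS·W·d / (L_a·R).
c_u = 1.47·393·4.83 / (10.50·10.2) = 2790.3 / 107.10 = 26.05 kPa

c_u = 26.1 kPa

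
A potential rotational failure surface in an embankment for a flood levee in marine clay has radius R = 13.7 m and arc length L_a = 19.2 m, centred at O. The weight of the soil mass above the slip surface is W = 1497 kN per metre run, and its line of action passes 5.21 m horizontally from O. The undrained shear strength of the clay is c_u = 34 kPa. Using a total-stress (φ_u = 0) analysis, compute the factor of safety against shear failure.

FS = 1.15

Taking moments about the centre O, the resisting moment is provided by the undrained shear strength acting along the arc:
M_R = c_u·L_a·R = 34·19.20·13.7 = 8943.4 kN·m/m
M_D = W·d = 1497·5.21 = 7799.4 kN·m/m
FS = M_R / M_D = 8943.4 / 7799.4 = 1.147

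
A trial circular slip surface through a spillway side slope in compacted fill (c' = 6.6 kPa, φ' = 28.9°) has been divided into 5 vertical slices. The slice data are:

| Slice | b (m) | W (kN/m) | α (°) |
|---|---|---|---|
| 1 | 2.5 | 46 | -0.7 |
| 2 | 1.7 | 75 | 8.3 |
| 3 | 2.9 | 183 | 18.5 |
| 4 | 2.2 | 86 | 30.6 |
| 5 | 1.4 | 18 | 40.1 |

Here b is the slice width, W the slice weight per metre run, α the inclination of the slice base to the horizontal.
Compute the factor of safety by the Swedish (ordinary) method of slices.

FS = 2.32

Ordinary method of slices: FS = Σ[c'·Δl_i + (W_i cosα_i)·tanφ'] / Σ W_i sinα_i, with Δl_i = b_i / cosα_i.
Slice 1: Δl = 2.5/cos(-0.7°) = 2.500 m; N'_1 = 46·cos(-0.7°) = 46.0; c'Δl = 16.50; W sinα = -0.6
Slice 2: Δl = 1.7/cos8.3° = 1.718 m; N'_2 = 75·cos8.3° = 74.2; c'Δl = 11.34; W sinα = 10.8
Slice 3: Δl = 2.9/cos18.5° = 3.058 m; N'_3 = 183·cos18.5° = 173.5; c'Δl = 20.18; W sinα = 58.1
Slice 4: Δl = 2.2/cos30.6° = 2.556 m; N'_4 = 86·cos30.6° = 74.0; c'Δl = 16.87; W sinα = 43.8
Slice 5: Δl = 1.4/cos40.1° = 1.830 m; N'_5 = 18·cos40.1° = 13.8; c'Δl = 12.08; W sinα = 11.6
Σc'Δl = 77.0 kN/m; ΣN' = 381.5 kN/m; ΣW sinα = 123.7 kN/m
Resisting = 77.0 + 381.5·tan28.9° = 77.0 + 210.6 = 287.6 kN/m
FS = 287.6 / 123.7 = 2.325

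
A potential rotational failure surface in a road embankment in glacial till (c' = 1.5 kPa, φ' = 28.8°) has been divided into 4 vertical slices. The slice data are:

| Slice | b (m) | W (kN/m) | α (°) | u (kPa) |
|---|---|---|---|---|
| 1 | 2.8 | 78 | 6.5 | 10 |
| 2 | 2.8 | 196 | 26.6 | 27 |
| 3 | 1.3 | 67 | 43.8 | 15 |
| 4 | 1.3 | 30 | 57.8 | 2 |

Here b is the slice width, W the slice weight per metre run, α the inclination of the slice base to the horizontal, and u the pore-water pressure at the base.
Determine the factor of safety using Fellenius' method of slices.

FS = 0.65

Ordinary method of slices: FS = Σ[c'·Δl_i + (W_i cosα_i − u_i·Δl_i)·tanφ'] / Σ W_i sinα_i, with Δl_i = b_i / cosα_i.
Slice 1: Δl = 2.8/cos6.5° = 2.818 m; N'_1 = 78·cos6.5° − 10·2.818 = 49.3; c'Δl = 4.23; W sinα = 8.8
Slice 2: Δl = 2.8/cos26.6° = 3.131 m; N'_2 = 196·cos26.6° − 27·3.131 = 90.7; c'Δl = 4.70; W sinα = 87.8
Slice 3: Δl = 1.3/cos43.8° = 1.801 m; N'_3 = 67·cos43.8° − 15·1.801 = 21.3; c'Δl = 2.70; W sinα = 46.4
Slice 4: Δl = 1.3/cos57.8° = 2.440 m; N'_4 = 30·cos57.8° − 2·2.440 = 11.1; c'Δl = 3.66; W sinα = 25.4
Σc'Δl = 15.3 kN/m; ΣN' = 172.5 kN/m; ΣW sinα = 168.4 kN/m
Resisting = 15.3 + 172.5·tan28.8° = 15.3 + 94.8 = 110.1 kN/m
FS = 110.1 / 168.4 = 0.654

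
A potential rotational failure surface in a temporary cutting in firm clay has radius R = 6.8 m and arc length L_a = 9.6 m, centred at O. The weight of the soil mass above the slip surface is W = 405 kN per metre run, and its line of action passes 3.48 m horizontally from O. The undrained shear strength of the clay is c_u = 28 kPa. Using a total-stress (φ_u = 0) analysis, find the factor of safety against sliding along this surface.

FS = 1.30

Taking moments about the centre O, the resisting moment is provided by the undrained shear strength acting along the arc:
M_R = c_u·L_a·R = 28·9.60·6.8 = 1827.8 kN·m/m
M_D = W·d = 405·3.48 = 1409.4 kN·m/m
FS = M_R / M_D = 1827.8 / 1409.4 = 1.297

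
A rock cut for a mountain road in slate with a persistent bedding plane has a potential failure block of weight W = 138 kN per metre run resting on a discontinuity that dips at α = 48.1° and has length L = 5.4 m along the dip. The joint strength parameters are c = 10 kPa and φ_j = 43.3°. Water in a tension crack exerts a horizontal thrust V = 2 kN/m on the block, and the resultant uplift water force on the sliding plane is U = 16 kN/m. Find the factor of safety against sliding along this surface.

FS = 1.20

Resolving the block weight along and normal to the plane and applying the Mohr–Coulomb strength on the joint:
N' = W cosα − U − V sinα = 138·cos48.1° − 16 − 2·sin48.1° = 74.7 kN/m
Driving force T = W sinα + V cosα = 138·sin48.1° + 2·cos48.1° = 104.1 kN/m
Resisting force R = c·L + N'·tanφ_j = 10·5.4 + 74.7·tan43.3° = 54.0 + 70.4 = 124.4 kN/m
FS = R / T = 124.4 / 104.1 = 1.195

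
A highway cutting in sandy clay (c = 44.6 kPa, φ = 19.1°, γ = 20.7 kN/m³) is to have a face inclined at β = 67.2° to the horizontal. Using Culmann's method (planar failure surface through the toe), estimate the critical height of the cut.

H_c = 22.60 m

Culmann's analysis gives the critical failure plane at α_cr = (β + φ)/2 = (67.2 + 19.1)/2 = 43.2°, and the critical height
H_c = (4c/γ) · sinβ cosφ / [1 − cos(β − φ)]
    = (4·44.6/20.7) · sin67.2°·cos19.1° / [1 − cos(48.1°)]
    = 8.618 · 0.9219·0.9449 / [1 − 0.6678]
    = 8.618 · 0.8711 / 0.3322
    = 22.60 m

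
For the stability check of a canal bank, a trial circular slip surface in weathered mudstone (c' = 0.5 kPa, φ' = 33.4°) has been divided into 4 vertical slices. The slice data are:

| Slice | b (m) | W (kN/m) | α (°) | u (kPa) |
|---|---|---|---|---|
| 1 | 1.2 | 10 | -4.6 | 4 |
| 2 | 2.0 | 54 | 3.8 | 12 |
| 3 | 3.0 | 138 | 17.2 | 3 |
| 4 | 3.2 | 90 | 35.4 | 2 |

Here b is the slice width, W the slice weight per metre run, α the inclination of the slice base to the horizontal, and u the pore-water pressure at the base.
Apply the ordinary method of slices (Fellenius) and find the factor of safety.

FS = 1.59

Ordinary method of slices: FS = Σ[c'·Δl_i + (W_i cosα_i − u_i·Δl_i)·tanφ'] / Σ W_i sinα_i, with Δl_i = b_i / cosα_i.
Slice 1: Δl = 1.2/cos(-4.6°) = 1.204 m; N'_1 = 10·cos(-4.6°) − 4·1.204 = 5.2; c'Δl = 0.60; W sinα = -0.8
Slice 2: Δl = 2.0/cos3.8° = 2.004 m; N'_2 = 54·cos3.8° − 12·2.004 = 29.8; c'Δl = 1.00; W sinα = 3.6
Slice 3: Δl = 3.0/cos17.2° = 3.140 m; N'_3 = 138·cos17.2° − 3·3.140 = 122.4; c'Δl = 1.57; W sinα = 40.8
Slice 4: Δl = 3.2/cos35.4° = 3.926 m; N'_4 = 90·cos35.4° − 2·3.926 = 65.5; c'Δl = 1.96; W sinα = 52.1
Σc'Δl = 5.1 kN/m; ΣN' = 222.9 kN/m; ΣW sinα = 95.7 kN/m
Resisting = 5.1 + 222.9·tan33.4° = 5.1 + 147.0 = 152.1 kN/m
FS = 152.1 / 95.7 = 1.589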